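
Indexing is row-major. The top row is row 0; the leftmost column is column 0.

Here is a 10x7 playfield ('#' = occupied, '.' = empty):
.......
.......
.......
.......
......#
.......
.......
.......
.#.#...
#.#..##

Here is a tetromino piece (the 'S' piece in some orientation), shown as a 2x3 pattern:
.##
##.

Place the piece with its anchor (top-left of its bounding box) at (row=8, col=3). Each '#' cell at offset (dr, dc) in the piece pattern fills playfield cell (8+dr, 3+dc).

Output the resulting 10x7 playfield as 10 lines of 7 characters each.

Answer: .......
.......
.......
.......
......#
.......
.......
.......
.#.###.
#.#####

Derivation:
Fill (8+0,3+1) = (8,4)
Fill (8+0,3+2) = (8,5)
Fill (8+1,3+0) = (9,3)
Fill (8+1,3+1) = (9,4)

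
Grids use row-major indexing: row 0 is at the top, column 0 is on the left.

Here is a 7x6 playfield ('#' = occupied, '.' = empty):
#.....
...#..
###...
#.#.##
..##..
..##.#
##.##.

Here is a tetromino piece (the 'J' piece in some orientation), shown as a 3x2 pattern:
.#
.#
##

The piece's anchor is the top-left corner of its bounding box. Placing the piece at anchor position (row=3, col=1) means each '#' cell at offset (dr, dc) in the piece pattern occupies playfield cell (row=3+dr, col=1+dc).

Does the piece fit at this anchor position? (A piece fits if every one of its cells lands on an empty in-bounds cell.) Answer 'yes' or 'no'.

Answer: no

Derivation:
Check each piece cell at anchor (3, 1):
  offset (0,1) -> (3,2): occupied ('#') -> FAIL
  offset (1,1) -> (4,2): occupied ('#') -> FAIL
  offset (2,0) -> (5,1): empty -> OK
  offset (2,1) -> (5,2): occupied ('#') -> FAIL
All cells valid: no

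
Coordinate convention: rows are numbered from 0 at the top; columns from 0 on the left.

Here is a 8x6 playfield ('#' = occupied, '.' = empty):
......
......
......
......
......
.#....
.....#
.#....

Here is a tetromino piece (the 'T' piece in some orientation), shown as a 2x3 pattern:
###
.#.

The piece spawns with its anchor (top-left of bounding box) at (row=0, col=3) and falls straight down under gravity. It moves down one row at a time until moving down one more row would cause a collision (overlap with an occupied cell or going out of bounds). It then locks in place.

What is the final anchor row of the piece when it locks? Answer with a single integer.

Spawn at (row=0, col=3). Try each row:
  row 0: fits
  row 1: fits
  row 2: fits
  row 3: fits
  row 4: fits
  row 5: fits
  row 6: blocked -> lock at row 5

Answer: 5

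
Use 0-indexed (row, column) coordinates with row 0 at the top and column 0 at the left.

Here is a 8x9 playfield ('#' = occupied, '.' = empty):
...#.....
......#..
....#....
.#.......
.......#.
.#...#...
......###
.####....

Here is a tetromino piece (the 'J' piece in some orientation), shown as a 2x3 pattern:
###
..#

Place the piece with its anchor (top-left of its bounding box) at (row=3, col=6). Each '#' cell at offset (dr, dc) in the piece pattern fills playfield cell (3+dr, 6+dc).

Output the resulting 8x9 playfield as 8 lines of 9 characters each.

Fill (3+0,6+0) = (3,6)
Fill (3+0,6+1) = (3,7)
Fill (3+0,6+2) = (3,8)
Fill (3+1,6+2) = (4,8)

Answer: ...#.....
......#..
....#....
.#....###
.......##
.#...#...
......###
.####....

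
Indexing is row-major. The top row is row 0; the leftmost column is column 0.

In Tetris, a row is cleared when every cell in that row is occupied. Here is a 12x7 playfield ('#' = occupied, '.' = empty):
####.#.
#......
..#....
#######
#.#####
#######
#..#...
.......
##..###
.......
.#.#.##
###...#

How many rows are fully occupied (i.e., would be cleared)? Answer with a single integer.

Check each row:
  row 0: 2 empty cells -> not full
  row 1: 6 empty cells -> not full
  row 2: 6 empty cells -> not full
  row 3: 0 empty cells -> FULL (clear)
  row 4: 1 empty cell -> not full
  row 5: 0 empty cells -> FULL (clear)
  row 6: 5 empty cells -> not full
  row 7: 7 empty cells -> not full
  row 8: 2 empty cells -> not full
  row 9: 7 empty cells -> not full
  row 10: 3 empty cells -> not full
  row 11: 3 empty cells -> not full
Total rows cleared: 2

Answer: 2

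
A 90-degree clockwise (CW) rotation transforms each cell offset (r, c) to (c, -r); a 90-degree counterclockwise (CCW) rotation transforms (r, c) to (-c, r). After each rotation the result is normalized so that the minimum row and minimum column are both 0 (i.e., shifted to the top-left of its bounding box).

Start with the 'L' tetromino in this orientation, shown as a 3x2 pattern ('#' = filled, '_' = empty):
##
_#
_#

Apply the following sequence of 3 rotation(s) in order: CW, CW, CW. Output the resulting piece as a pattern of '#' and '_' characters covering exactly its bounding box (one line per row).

Start:
##
_#
_#
After rotation 1 (CW):
__#
###
After rotation 2 (CW):
#_
#_
##
After rotation 3 (CW):
###
#__

Answer: ###
#__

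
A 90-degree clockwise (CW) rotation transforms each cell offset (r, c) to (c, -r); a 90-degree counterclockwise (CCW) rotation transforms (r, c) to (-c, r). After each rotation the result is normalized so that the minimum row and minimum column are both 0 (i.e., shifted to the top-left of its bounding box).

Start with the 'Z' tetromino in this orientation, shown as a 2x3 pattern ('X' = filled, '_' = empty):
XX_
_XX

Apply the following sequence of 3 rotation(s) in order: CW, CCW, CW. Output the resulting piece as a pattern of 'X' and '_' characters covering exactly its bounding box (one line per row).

Start:
XX_
_XX
After rotation 1 (CW):
_X
XX
X_
After rotation 2 (CCW):
XX_
_XX
After rotation 3 (CW):
_X
XX
X_

Answer: _X
XX
X_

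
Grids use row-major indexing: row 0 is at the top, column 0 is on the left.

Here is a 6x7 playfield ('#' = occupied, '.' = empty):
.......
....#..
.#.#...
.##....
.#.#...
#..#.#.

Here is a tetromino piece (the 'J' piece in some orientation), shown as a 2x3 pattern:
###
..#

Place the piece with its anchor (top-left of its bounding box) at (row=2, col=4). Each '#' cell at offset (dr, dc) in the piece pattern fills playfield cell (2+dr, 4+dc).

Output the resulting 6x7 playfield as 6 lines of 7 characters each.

Answer: .......
....#..
.#.####
.##...#
.#.#...
#..#.#.

Derivation:
Fill (2+0,4+0) = (2,4)
Fill (2+0,4+1) = (2,5)
Fill (2+0,4+2) = (2,6)
Fill (2+1,4+2) = (3,6)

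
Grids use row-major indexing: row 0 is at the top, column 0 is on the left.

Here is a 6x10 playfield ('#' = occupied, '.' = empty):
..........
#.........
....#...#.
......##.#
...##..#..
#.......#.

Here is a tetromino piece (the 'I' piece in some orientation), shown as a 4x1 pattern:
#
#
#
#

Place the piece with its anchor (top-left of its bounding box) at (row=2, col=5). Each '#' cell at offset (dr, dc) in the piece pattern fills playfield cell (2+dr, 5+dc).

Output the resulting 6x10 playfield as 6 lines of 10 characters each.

Fill (2+0,5+0) = (2,5)
Fill (2+1,5+0) = (3,5)
Fill (2+2,5+0) = (4,5)
Fill (2+3,5+0) = (5,5)

Answer: ..........
#.........
....##..#.
.....###.#
...###.#..
#....#..#.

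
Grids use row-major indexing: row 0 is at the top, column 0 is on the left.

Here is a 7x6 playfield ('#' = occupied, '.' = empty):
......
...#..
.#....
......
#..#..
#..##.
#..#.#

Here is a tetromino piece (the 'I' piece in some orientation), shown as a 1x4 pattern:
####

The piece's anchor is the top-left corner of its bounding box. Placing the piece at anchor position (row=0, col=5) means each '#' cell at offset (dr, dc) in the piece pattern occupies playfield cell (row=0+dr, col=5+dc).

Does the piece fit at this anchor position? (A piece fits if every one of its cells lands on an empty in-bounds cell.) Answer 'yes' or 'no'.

Answer: no

Derivation:
Check each piece cell at anchor (0, 5):
  offset (0,0) -> (0,5): empty -> OK
  offset (0,1) -> (0,6): out of bounds -> FAIL
  offset (0,2) -> (0,7): out of bounds -> FAIL
  offset (0,3) -> (0,8): out of bounds -> FAIL
All cells valid: no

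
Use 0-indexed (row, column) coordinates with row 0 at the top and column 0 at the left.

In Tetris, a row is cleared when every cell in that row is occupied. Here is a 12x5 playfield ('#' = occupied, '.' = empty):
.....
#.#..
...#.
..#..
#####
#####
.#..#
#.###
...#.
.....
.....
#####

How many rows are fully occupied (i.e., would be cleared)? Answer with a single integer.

Answer: 3

Derivation:
Check each row:
  row 0: 5 empty cells -> not full
  row 1: 3 empty cells -> not full
  row 2: 4 empty cells -> not full
  row 3: 4 empty cells -> not full
  row 4: 0 empty cells -> FULL (clear)
  row 5: 0 empty cells -> FULL (clear)
  row 6: 3 empty cells -> not full
  row 7: 1 empty cell -> not full
  row 8: 4 empty cells -> not full
  row 9: 5 empty cells -> not full
  row 10: 5 empty cells -> not full
  row 11: 0 empty cells -> FULL (clear)
Total rows cleared: 3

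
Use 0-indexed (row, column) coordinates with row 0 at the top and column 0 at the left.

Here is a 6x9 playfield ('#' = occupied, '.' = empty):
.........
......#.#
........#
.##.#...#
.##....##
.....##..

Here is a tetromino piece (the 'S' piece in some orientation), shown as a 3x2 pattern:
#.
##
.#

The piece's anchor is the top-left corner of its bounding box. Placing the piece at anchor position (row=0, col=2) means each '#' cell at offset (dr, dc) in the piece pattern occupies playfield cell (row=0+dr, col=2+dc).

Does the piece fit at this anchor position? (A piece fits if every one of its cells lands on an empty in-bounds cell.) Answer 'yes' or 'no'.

Check each piece cell at anchor (0, 2):
  offset (0,0) -> (0,2): empty -> OK
  offset (1,0) -> (1,2): empty -> OK
  offset (1,1) -> (1,3): empty -> OK
  offset (2,1) -> (2,3): empty -> OK
All cells valid: yes

Answer: yes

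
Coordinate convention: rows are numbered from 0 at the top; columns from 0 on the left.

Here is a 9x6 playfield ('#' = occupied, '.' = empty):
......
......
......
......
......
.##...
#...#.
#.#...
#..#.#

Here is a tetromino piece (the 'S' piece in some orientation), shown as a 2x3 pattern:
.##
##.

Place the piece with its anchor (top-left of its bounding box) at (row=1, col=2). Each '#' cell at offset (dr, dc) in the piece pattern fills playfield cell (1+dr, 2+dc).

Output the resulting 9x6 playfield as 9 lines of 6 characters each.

Fill (1+0,2+1) = (1,3)
Fill (1+0,2+2) = (1,4)
Fill (1+1,2+0) = (2,2)
Fill (1+1,2+1) = (2,3)

Answer: ......
...##.
..##..
......
......
.##...
#...#.
#.#...
#..#.#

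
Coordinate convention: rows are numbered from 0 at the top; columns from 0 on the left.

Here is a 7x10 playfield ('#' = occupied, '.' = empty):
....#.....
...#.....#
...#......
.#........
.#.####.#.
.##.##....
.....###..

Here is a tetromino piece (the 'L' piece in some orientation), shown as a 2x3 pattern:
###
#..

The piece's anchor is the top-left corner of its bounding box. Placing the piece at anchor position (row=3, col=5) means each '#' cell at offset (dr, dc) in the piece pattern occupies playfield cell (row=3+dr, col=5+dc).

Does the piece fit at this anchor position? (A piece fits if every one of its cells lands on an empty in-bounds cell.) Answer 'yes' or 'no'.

Answer: no

Derivation:
Check each piece cell at anchor (3, 5):
  offset (0,0) -> (3,5): empty -> OK
  offset (0,1) -> (3,6): empty -> OK
  offset (0,2) -> (3,7): empty -> OK
  offset (1,0) -> (4,5): occupied ('#') -> FAIL
All cells valid: no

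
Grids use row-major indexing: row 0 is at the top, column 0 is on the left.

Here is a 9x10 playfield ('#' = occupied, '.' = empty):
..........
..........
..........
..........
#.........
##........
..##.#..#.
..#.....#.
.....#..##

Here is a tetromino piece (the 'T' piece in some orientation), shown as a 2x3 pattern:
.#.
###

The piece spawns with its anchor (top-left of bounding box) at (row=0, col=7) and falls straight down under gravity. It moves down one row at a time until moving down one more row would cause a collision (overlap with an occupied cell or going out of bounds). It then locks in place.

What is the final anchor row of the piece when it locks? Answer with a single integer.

Spawn at (row=0, col=7). Try each row:
  row 0: fits
  row 1: fits
  row 2: fits
  row 3: fits
  row 4: fits
  row 5: blocked -> lock at row 4

Answer: 4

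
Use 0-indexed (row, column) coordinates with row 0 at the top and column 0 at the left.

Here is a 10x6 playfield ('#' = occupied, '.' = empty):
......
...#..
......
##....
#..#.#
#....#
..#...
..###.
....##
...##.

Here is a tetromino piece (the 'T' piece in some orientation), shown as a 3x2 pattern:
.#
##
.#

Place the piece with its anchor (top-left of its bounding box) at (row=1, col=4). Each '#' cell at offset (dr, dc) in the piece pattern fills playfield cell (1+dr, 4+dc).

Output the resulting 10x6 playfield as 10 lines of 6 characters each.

Fill (1+0,4+1) = (1,5)
Fill (1+1,4+0) = (2,4)
Fill (1+1,4+1) = (2,5)
Fill (1+2,4+1) = (3,5)

Answer: ......
...#.#
....##
##...#
#..#.#
#....#
..#...
..###.
....##
...##.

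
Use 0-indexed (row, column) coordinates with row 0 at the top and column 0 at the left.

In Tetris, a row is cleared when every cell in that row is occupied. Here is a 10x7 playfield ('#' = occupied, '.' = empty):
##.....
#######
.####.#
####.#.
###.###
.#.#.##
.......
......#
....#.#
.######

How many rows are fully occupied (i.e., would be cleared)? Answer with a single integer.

Answer: 1

Derivation:
Check each row:
  row 0: 5 empty cells -> not full
  row 1: 0 empty cells -> FULL (clear)
  row 2: 2 empty cells -> not full
  row 3: 2 empty cells -> not full
  row 4: 1 empty cell -> not full
  row 5: 3 empty cells -> not full
  row 6: 7 empty cells -> not full
  row 7: 6 empty cells -> not full
  row 8: 5 empty cells -> not full
  row 9: 1 empty cell -> not full
Total rows cleared: 1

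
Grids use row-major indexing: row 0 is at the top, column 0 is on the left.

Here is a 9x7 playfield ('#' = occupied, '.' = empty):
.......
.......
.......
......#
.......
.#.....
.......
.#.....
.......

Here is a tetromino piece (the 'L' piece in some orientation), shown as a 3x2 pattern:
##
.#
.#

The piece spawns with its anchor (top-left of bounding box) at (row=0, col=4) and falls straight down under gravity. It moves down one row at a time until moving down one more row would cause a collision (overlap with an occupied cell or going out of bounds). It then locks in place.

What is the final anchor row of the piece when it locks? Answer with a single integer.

Spawn at (row=0, col=4). Try each row:
  row 0: fits
  row 1: fits
  row 2: fits
  row 3: fits
  row 4: fits
  row 5: fits
  row 6: fits
  row 7: blocked -> lock at row 6

Answer: 6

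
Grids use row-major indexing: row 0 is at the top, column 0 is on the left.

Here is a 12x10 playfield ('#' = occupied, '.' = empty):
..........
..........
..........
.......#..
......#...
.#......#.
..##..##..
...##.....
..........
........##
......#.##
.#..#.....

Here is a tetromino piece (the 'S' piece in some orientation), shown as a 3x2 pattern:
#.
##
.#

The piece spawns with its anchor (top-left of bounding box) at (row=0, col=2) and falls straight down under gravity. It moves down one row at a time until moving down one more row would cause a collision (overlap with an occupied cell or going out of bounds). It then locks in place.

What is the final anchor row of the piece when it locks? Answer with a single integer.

Answer: 3

Derivation:
Spawn at (row=0, col=2). Try each row:
  row 0: fits
  row 1: fits
  row 2: fits
  row 3: fits
  row 4: blocked -> lock at row 3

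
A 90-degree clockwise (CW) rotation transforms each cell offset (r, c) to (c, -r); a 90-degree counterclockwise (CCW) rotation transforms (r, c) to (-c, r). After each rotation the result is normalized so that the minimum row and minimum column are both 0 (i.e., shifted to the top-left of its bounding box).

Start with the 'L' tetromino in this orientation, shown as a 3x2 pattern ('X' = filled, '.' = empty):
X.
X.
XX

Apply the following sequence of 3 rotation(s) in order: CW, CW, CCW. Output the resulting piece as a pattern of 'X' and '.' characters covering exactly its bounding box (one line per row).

Answer: XXX
X..

Derivation:
Start:
X.
X.
XX
After rotation 1 (CW):
XXX
X..
After rotation 2 (CW):
XX
.X
.X
After rotation 3 (CCW):
XXX
X..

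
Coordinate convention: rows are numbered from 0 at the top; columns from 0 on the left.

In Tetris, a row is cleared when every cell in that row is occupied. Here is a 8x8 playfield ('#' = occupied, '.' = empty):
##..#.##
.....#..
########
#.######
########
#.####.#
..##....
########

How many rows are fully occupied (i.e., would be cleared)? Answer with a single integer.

Answer: 3

Derivation:
Check each row:
  row 0: 3 empty cells -> not full
  row 1: 7 empty cells -> not full
  row 2: 0 empty cells -> FULL (clear)
  row 3: 1 empty cell -> not full
  row 4: 0 empty cells -> FULL (clear)
  row 5: 2 empty cells -> not full
  row 6: 6 empty cells -> not full
  row 7: 0 empty cells -> FULL (clear)
Total rows cleared: 3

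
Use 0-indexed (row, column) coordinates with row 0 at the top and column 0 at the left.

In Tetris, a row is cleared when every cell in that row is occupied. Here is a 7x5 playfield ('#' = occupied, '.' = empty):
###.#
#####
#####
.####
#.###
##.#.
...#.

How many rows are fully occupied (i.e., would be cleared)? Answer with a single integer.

Answer: 2

Derivation:
Check each row:
  row 0: 1 empty cell -> not full
  row 1: 0 empty cells -> FULL (clear)
  row 2: 0 empty cells -> FULL (clear)
  row 3: 1 empty cell -> not full
  row 4: 1 empty cell -> not full
  row 5: 2 empty cells -> not full
  row 6: 4 empty cells -> not full
Total rows cleared: 2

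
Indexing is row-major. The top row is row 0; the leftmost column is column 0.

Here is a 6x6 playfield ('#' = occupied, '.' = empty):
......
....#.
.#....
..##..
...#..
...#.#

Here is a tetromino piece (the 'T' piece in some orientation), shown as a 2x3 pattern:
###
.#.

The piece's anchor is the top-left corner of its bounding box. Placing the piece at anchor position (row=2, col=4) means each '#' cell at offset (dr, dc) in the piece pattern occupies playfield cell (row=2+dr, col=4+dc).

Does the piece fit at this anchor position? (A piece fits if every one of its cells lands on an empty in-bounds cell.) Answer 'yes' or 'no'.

Answer: no

Derivation:
Check each piece cell at anchor (2, 4):
  offset (0,0) -> (2,4): empty -> OK
  offset (0,1) -> (2,5): empty -> OK
  offset (0,2) -> (2,6): out of bounds -> FAIL
  offset (1,1) -> (3,5): empty -> OK
All cells valid: no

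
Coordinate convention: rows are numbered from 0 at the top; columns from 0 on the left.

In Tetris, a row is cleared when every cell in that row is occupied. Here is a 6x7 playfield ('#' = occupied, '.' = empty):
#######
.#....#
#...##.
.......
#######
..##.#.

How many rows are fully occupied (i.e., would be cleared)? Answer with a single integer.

Check each row:
  row 0: 0 empty cells -> FULL (clear)
  row 1: 5 empty cells -> not full
  row 2: 4 empty cells -> not full
  row 3: 7 empty cells -> not full
  row 4: 0 empty cells -> FULL (clear)
  row 5: 4 empty cells -> not full
Total rows cleared: 2

Answer: 2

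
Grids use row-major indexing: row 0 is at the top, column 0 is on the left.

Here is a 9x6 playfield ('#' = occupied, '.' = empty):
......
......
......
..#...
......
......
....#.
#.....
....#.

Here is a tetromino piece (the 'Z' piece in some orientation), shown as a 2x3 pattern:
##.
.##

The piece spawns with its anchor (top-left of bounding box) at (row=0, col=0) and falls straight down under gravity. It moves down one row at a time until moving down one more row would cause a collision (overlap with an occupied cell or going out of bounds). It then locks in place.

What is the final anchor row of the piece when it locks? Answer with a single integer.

Spawn at (row=0, col=0). Try each row:
  row 0: fits
  row 1: fits
  row 2: blocked -> lock at row 1

Answer: 1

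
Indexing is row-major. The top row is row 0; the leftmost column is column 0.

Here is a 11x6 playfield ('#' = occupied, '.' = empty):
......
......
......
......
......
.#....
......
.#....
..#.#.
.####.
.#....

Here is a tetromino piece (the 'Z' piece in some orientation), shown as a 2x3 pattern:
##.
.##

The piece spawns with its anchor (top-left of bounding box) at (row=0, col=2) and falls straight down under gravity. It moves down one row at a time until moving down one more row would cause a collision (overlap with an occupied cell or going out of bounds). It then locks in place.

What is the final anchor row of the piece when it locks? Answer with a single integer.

Spawn at (row=0, col=2). Try each row:
  row 0: fits
  row 1: fits
  row 2: fits
  row 3: fits
  row 4: fits
  row 5: fits
  row 6: fits
  row 7: blocked -> lock at row 6

Answer: 6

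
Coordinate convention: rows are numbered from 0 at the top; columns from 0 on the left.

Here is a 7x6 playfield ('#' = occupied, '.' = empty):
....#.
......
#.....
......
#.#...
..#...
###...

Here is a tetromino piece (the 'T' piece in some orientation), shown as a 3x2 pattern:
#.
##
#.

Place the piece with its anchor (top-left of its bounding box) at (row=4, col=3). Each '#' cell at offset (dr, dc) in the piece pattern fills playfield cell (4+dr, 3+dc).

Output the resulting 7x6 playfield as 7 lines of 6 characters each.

Answer: ....#.
......
#.....
......
#.##..
..###.
####..

Derivation:
Fill (4+0,3+0) = (4,3)
Fill (4+1,3+0) = (5,3)
Fill (4+1,3+1) = (5,4)
Fill (4+2,3+0) = (6,3)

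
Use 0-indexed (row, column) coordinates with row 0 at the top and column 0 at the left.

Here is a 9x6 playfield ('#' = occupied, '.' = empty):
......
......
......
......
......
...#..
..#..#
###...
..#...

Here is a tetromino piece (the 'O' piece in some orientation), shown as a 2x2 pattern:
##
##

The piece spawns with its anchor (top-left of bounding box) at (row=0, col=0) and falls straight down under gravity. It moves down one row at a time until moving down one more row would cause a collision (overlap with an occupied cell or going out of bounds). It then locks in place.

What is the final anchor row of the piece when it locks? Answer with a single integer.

Answer: 5

Derivation:
Spawn at (row=0, col=0). Try each row:
  row 0: fits
  row 1: fits
  row 2: fits
  row 3: fits
  row 4: fits
  row 5: fits
  row 6: blocked -> lock at row 5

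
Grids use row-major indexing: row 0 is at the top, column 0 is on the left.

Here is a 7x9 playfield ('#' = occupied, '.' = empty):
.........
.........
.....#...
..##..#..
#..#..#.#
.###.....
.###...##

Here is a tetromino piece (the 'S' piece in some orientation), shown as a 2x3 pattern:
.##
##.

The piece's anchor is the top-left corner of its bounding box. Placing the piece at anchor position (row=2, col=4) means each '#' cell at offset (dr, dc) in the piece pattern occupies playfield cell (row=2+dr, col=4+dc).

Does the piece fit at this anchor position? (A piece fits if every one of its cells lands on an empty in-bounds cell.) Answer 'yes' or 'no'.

Check each piece cell at anchor (2, 4):
  offset (0,1) -> (2,5): occupied ('#') -> FAIL
  offset (0,2) -> (2,6): empty -> OK
  offset (1,0) -> (3,4): empty -> OK
  offset (1,1) -> (3,5): empty -> OK
All cells valid: no

Answer: no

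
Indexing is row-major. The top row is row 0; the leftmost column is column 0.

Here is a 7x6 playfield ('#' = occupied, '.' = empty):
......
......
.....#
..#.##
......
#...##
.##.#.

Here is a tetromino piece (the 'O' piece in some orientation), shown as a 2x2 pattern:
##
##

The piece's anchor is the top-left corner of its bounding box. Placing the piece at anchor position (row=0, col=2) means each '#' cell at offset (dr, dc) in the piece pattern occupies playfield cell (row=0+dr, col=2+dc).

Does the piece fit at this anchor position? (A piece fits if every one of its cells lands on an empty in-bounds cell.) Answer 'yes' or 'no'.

Answer: yes

Derivation:
Check each piece cell at anchor (0, 2):
  offset (0,0) -> (0,2): empty -> OK
  offset (0,1) -> (0,3): empty -> OK
  offset (1,0) -> (1,2): empty -> OK
  offset (1,1) -> (1,3): empty -> OK
All cells valid: yes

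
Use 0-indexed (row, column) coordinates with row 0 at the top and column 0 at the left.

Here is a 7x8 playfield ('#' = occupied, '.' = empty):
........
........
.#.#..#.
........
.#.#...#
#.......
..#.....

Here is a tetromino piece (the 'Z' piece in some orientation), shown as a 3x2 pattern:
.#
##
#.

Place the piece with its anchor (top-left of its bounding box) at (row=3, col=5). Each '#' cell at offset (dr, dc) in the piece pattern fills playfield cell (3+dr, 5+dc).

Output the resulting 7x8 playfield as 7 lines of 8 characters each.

Answer: ........
........
.#.#..#.
......#.
.#.#.###
#....#..
..#.....

Derivation:
Fill (3+0,5+1) = (3,6)
Fill (3+1,5+0) = (4,5)
Fill (3+1,5+1) = (4,6)
Fill (3+2,5+0) = (5,5)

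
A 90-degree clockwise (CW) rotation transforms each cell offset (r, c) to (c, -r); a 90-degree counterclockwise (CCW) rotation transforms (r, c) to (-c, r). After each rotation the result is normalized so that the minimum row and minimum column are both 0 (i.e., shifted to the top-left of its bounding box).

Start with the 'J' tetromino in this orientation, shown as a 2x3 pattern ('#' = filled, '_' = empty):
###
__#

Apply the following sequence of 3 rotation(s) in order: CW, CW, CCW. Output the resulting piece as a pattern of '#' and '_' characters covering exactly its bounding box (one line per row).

Start:
###
__#
After rotation 1 (CW):
_#
_#
##
After rotation 2 (CW):
#__
###
After rotation 3 (CCW):
_#
_#
##

Answer: _#
_#
##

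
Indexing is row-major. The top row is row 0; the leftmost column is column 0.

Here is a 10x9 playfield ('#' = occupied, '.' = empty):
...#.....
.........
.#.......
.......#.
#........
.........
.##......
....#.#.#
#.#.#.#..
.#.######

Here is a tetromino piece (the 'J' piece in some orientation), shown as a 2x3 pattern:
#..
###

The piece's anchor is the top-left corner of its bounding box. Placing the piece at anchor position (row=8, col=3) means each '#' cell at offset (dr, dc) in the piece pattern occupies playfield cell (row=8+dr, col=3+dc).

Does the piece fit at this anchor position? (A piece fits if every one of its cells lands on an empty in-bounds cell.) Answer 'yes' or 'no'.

Answer: no

Derivation:
Check each piece cell at anchor (8, 3):
  offset (0,0) -> (8,3): empty -> OK
  offset (1,0) -> (9,3): occupied ('#') -> FAIL
  offset (1,1) -> (9,4): occupied ('#') -> FAIL
  offset (1,2) -> (9,5): occupied ('#') -> FAIL
All cells valid: no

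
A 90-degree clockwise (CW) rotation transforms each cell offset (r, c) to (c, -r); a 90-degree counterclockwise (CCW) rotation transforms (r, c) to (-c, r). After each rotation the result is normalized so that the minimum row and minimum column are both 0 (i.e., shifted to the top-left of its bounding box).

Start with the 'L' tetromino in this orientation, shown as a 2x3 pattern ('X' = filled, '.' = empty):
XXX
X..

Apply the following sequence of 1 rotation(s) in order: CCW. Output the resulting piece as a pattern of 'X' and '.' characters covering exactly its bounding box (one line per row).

Answer: X.
X.
XX

Derivation:
Start:
XXX
X..
After rotation 1 (CCW):
X.
X.
XX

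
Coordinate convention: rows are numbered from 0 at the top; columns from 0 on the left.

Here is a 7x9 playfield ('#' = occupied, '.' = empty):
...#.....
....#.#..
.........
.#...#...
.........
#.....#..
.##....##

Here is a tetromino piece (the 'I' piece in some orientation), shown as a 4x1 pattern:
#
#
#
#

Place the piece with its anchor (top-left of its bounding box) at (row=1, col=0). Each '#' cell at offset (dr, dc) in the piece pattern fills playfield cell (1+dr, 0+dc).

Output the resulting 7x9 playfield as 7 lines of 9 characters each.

Answer: ...#.....
#...#.#..
#........
##...#...
#........
#.....#..
.##....##

Derivation:
Fill (1+0,0+0) = (1,0)
Fill (1+1,0+0) = (2,0)
Fill (1+2,0+0) = (3,0)
Fill (1+3,0+0) = (4,0)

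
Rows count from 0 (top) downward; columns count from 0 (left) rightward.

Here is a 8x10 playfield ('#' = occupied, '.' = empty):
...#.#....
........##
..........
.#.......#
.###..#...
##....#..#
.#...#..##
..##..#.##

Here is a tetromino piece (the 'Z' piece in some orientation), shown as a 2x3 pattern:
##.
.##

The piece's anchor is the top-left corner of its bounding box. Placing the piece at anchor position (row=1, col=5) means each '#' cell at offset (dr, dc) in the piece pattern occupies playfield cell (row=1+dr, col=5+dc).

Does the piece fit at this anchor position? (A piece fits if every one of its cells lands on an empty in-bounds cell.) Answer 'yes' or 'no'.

Answer: yes

Derivation:
Check each piece cell at anchor (1, 5):
  offset (0,0) -> (1,5): empty -> OK
  offset (0,1) -> (1,6): empty -> OK
  offset (1,1) -> (2,6): empty -> OK
  offset (1,2) -> (2,7): empty -> OK
All cells valid: yes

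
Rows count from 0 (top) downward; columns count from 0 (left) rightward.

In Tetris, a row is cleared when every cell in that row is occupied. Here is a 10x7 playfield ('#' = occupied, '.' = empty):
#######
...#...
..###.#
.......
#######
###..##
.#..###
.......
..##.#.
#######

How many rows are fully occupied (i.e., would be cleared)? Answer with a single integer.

Answer: 3

Derivation:
Check each row:
  row 0: 0 empty cells -> FULL (clear)
  row 1: 6 empty cells -> not full
  row 2: 3 empty cells -> not full
  row 3: 7 empty cells -> not full
  row 4: 0 empty cells -> FULL (clear)
  row 5: 2 empty cells -> not full
  row 6: 3 empty cells -> not full
  row 7: 7 empty cells -> not full
  row 8: 4 empty cells -> not full
  row 9: 0 empty cells -> FULL (clear)
Total rows cleared: 3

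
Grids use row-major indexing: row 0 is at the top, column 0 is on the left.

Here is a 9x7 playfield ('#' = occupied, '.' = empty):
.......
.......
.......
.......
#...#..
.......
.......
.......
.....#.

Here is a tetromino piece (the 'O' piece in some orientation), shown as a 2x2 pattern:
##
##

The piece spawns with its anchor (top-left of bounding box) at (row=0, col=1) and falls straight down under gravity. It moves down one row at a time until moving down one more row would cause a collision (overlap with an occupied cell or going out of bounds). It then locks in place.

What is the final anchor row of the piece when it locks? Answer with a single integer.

Answer: 7

Derivation:
Spawn at (row=0, col=1). Try each row:
  row 0: fits
  row 1: fits
  row 2: fits
  row 3: fits
  row 4: fits
  row 5: fits
  row 6: fits
  row 7: fits
  row 8: blocked -> lock at row 7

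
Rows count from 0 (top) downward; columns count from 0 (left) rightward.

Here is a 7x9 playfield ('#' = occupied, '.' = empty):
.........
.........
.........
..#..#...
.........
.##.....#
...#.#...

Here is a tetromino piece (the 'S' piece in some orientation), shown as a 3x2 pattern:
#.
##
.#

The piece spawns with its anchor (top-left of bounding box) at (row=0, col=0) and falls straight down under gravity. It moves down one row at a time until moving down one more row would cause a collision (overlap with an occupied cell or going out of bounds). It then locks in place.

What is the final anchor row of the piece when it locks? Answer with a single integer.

Answer: 2

Derivation:
Spawn at (row=0, col=0). Try each row:
  row 0: fits
  row 1: fits
  row 2: fits
  row 3: blocked -> lock at row 2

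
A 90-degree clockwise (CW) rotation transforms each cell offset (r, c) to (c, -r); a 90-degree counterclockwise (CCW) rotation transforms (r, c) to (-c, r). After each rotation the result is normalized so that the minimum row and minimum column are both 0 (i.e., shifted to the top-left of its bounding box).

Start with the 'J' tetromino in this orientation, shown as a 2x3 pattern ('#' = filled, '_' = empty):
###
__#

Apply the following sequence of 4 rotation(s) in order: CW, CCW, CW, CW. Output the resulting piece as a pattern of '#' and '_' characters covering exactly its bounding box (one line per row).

Answer: #__
###

Derivation:
Start:
###
__#
After rotation 1 (CW):
_#
_#
##
After rotation 2 (CCW):
###
__#
After rotation 3 (CW):
_#
_#
##
After rotation 4 (CW):
#__
###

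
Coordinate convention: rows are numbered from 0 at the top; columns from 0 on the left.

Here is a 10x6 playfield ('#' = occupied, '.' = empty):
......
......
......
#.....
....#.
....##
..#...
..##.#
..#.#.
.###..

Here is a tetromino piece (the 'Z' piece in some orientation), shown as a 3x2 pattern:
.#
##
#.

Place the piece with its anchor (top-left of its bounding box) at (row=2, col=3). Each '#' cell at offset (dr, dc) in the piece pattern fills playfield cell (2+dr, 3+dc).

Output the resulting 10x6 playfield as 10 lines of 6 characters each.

Fill (2+0,3+1) = (2,4)
Fill (2+1,3+0) = (3,3)
Fill (2+1,3+1) = (3,4)
Fill (2+2,3+0) = (4,3)

Answer: ......
......
....#.
#..##.
...##.
....##
..#...
..##.#
..#.#.
.###..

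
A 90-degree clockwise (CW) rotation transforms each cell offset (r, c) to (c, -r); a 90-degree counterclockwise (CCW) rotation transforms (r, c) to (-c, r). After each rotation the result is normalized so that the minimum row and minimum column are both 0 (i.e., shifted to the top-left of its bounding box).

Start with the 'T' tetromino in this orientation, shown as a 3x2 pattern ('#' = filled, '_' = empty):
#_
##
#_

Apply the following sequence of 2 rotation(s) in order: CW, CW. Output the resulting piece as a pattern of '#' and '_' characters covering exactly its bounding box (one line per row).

Answer: _#
##
_#

Derivation:
Start:
#_
##
#_
After rotation 1 (CW):
###
_#_
After rotation 2 (CW):
_#
##
_#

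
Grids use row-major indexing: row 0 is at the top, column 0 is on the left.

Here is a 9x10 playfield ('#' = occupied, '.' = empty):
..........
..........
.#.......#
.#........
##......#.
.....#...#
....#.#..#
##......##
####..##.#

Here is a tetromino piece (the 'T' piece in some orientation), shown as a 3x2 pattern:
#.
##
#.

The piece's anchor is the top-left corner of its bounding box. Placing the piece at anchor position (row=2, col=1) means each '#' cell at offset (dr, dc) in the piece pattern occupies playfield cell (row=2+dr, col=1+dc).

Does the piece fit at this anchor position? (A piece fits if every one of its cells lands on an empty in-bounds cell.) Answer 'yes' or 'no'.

Answer: no

Derivation:
Check each piece cell at anchor (2, 1):
  offset (0,0) -> (2,1): occupied ('#') -> FAIL
  offset (1,0) -> (3,1): occupied ('#') -> FAIL
  offset (1,1) -> (3,2): empty -> OK
  offset (2,0) -> (4,1): occupied ('#') -> FAIL
All cells valid: no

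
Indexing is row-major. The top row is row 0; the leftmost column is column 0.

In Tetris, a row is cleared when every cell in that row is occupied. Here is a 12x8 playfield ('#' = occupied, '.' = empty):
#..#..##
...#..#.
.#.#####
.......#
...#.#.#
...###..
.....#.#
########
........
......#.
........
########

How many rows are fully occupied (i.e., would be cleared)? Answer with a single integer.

Check each row:
  row 0: 4 empty cells -> not full
  row 1: 6 empty cells -> not full
  row 2: 2 empty cells -> not full
  row 3: 7 empty cells -> not full
  row 4: 5 empty cells -> not full
  row 5: 5 empty cells -> not full
  row 6: 6 empty cells -> not full
  row 7: 0 empty cells -> FULL (clear)
  row 8: 8 empty cells -> not full
  row 9: 7 empty cells -> not full
  row 10: 8 empty cells -> not full
  row 11: 0 empty cells -> FULL (clear)
Total rows cleared: 2

Answer: 2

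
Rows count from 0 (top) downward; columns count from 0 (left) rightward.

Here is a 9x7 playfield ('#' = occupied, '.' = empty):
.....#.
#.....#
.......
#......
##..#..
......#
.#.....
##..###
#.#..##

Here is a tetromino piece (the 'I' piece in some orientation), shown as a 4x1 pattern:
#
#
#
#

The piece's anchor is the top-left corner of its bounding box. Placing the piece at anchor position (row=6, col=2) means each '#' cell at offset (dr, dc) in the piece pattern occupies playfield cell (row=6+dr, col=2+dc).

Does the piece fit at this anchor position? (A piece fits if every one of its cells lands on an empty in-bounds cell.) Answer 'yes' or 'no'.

Answer: no

Derivation:
Check each piece cell at anchor (6, 2):
  offset (0,0) -> (6,2): empty -> OK
  offset (1,0) -> (7,2): empty -> OK
  offset (2,0) -> (8,2): occupied ('#') -> FAIL
  offset (3,0) -> (9,2): out of bounds -> FAIL
All cells valid: no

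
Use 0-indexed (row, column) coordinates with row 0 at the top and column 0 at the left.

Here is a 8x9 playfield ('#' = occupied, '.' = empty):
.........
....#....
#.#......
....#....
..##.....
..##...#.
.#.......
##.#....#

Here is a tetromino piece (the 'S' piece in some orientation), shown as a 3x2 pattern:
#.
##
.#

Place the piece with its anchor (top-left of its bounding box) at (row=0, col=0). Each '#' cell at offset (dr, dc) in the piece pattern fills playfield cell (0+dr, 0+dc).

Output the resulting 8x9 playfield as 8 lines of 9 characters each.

Answer: #........
##..#....
###......
....#....
..##.....
..##...#.
.#.......
##.#....#

Derivation:
Fill (0+0,0+0) = (0,0)
Fill (0+1,0+0) = (1,0)
Fill (0+1,0+1) = (1,1)
Fill (0+2,0+1) = (2,1)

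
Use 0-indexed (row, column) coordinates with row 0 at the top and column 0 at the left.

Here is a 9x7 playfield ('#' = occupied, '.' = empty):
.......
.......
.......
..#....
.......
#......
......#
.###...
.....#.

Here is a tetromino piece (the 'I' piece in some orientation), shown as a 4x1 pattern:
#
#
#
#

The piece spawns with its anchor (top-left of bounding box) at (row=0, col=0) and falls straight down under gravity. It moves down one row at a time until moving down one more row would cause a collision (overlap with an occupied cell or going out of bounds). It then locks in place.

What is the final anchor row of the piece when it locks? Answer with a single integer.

Spawn at (row=0, col=0). Try each row:
  row 0: fits
  row 1: fits
  row 2: blocked -> lock at row 1

Answer: 1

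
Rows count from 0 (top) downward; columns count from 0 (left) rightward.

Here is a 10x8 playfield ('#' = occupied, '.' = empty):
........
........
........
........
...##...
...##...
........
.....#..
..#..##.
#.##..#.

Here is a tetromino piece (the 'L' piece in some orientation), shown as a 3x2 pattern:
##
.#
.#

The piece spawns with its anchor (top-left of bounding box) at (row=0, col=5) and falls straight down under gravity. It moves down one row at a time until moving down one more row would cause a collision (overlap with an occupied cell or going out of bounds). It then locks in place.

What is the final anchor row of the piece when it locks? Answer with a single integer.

Spawn at (row=0, col=5). Try each row:
  row 0: fits
  row 1: fits
  row 2: fits
  row 3: fits
  row 4: fits
  row 5: fits
  row 6: blocked -> lock at row 5

Answer: 5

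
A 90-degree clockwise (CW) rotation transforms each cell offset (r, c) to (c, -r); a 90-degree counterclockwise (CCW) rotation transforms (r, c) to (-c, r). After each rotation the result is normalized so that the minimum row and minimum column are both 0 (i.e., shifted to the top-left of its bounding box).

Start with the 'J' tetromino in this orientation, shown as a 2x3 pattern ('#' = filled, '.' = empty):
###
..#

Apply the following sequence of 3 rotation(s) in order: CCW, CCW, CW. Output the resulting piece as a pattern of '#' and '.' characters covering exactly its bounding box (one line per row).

Start:
###
..#
After rotation 1 (CCW):
##
#.
#.
After rotation 2 (CCW):
#..
###
After rotation 3 (CW):
##
#.
#.

Answer: ##
#.
#.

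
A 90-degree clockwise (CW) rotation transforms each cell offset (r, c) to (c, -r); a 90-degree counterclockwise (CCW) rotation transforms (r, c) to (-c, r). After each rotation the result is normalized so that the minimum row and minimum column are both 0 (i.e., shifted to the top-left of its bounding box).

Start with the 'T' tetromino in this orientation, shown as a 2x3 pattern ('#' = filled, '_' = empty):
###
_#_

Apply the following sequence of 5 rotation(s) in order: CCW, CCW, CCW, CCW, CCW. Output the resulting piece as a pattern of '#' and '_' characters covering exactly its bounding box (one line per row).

Answer: #_
##
#_

Derivation:
Start:
###
_#_
After rotation 1 (CCW):
#_
##
#_
After rotation 2 (CCW):
_#_
###
After rotation 3 (CCW):
_#
##
_#
After rotation 4 (CCW):
###
_#_
After rotation 5 (CCW):
#_
##
#_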